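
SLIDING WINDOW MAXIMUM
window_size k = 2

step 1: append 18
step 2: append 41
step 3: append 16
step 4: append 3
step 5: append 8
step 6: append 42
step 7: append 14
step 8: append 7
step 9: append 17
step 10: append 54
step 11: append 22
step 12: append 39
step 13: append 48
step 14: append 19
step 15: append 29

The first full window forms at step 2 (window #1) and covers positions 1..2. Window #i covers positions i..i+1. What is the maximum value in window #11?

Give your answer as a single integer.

step 1: append 18 -> window=[18] (not full yet)
step 2: append 41 -> window=[18, 41] -> max=41
step 3: append 16 -> window=[41, 16] -> max=41
step 4: append 3 -> window=[16, 3] -> max=16
step 5: append 8 -> window=[3, 8] -> max=8
step 6: append 42 -> window=[8, 42] -> max=42
step 7: append 14 -> window=[42, 14] -> max=42
step 8: append 7 -> window=[14, 7] -> max=14
step 9: append 17 -> window=[7, 17] -> max=17
step 10: append 54 -> window=[17, 54] -> max=54
step 11: append 22 -> window=[54, 22] -> max=54
step 12: append 39 -> window=[22, 39] -> max=39
Window #11 max = 39

Answer: 39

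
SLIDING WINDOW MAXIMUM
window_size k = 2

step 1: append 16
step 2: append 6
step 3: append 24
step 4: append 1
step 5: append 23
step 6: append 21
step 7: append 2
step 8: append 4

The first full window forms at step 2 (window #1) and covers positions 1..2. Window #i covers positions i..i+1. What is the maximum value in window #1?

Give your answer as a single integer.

Answer: 16

Derivation:
step 1: append 16 -> window=[16] (not full yet)
step 2: append 6 -> window=[16, 6] -> max=16
Window #1 max = 16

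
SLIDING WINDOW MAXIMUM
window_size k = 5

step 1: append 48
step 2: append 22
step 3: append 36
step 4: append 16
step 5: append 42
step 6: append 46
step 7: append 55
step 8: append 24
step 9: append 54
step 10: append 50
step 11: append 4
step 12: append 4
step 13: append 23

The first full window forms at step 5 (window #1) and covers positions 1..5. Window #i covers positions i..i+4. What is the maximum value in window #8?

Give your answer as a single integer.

step 1: append 48 -> window=[48] (not full yet)
step 2: append 22 -> window=[48, 22] (not full yet)
step 3: append 36 -> window=[48, 22, 36] (not full yet)
step 4: append 16 -> window=[48, 22, 36, 16] (not full yet)
step 5: append 42 -> window=[48, 22, 36, 16, 42] -> max=48
step 6: append 46 -> window=[22, 36, 16, 42, 46] -> max=46
step 7: append 55 -> window=[36, 16, 42, 46, 55] -> max=55
step 8: append 24 -> window=[16, 42, 46, 55, 24] -> max=55
step 9: append 54 -> window=[42, 46, 55, 24, 54] -> max=55
step 10: append 50 -> window=[46, 55, 24, 54, 50] -> max=55
step 11: append 4 -> window=[55, 24, 54, 50, 4] -> max=55
step 12: append 4 -> window=[24, 54, 50, 4, 4] -> max=54
Window #8 max = 54

Answer: 54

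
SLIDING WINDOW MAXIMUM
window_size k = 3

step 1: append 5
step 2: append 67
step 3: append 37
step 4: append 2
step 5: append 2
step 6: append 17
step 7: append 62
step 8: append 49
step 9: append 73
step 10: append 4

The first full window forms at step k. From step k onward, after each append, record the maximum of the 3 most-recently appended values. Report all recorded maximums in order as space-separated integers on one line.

step 1: append 5 -> window=[5] (not full yet)
step 2: append 67 -> window=[5, 67] (not full yet)
step 3: append 37 -> window=[5, 67, 37] -> max=67
step 4: append 2 -> window=[67, 37, 2] -> max=67
step 5: append 2 -> window=[37, 2, 2] -> max=37
step 6: append 17 -> window=[2, 2, 17] -> max=17
step 7: append 62 -> window=[2, 17, 62] -> max=62
step 8: append 49 -> window=[17, 62, 49] -> max=62
step 9: append 73 -> window=[62, 49, 73] -> max=73
step 10: append 4 -> window=[49, 73, 4] -> max=73

Answer: 67 67 37 17 62 62 73 73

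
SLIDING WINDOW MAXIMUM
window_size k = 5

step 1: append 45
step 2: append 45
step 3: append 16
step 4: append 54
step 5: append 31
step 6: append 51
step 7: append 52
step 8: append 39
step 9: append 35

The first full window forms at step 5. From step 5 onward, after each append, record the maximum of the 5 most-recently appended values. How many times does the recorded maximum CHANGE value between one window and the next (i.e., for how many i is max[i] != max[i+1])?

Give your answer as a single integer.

Answer: 1

Derivation:
step 1: append 45 -> window=[45] (not full yet)
step 2: append 45 -> window=[45, 45] (not full yet)
step 3: append 16 -> window=[45, 45, 16] (not full yet)
step 4: append 54 -> window=[45, 45, 16, 54] (not full yet)
step 5: append 31 -> window=[45, 45, 16, 54, 31] -> max=54
step 6: append 51 -> window=[45, 16, 54, 31, 51] -> max=54
step 7: append 52 -> window=[16, 54, 31, 51, 52] -> max=54
step 8: append 39 -> window=[54, 31, 51, 52, 39] -> max=54
step 9: append 35 -> window=[31, 51, 52, 39, 35] -> max=52
Recorded maximums: 54 54 54 54 52
Changes between consecutive maximums: 1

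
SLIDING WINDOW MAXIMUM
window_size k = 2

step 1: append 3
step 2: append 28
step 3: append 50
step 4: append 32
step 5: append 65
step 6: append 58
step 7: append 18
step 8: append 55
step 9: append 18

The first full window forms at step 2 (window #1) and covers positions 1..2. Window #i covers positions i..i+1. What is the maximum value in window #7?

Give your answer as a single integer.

step 1: append 3 -> window=[3] (not full yet)
step 2: append 28 -> window=[3, 28] -> max=28
step 3: append 50 -> window=[28, 50] -> max=50
step 4: append 32 -> window=[50, 32] -> max=50
step 5: append 65 -> window=[32, 65] -> max=65
step 6: append 58 -> window=[65, 58] -> max=65
step 7: append 18 -> window=[58, 18] -> max=58
step 8: append 55 -> window=[18, 55] -> max=55
Window #7 max = 55

Answer: 55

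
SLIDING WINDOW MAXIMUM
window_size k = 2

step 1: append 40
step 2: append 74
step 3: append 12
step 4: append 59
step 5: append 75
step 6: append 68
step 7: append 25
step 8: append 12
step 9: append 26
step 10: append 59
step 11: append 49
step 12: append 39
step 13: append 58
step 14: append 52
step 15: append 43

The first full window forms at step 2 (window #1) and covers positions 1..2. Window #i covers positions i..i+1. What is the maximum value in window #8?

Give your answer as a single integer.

step 1: append 40 -> window=[40] (not full yet)
step 2: append 74 -> window=[40, 74] -> max=74
step 3: append 12 -> window=[74, 12] -> max=74
step 4: append 59 -> window=[12, 59] -> max=59
step 5: append 75 -> window=[59, 75] -> max=75
step 6: append 68 -> window=[75, 68] -> max=75
step 7: append 25 -> window=[68, 25] -> max=68
step 8: append 12 -> window=[25, 12] -> max=25
step 9: append 26 -> window=[12, 26] -> max=26
Window #8 max = 26

Answer: 26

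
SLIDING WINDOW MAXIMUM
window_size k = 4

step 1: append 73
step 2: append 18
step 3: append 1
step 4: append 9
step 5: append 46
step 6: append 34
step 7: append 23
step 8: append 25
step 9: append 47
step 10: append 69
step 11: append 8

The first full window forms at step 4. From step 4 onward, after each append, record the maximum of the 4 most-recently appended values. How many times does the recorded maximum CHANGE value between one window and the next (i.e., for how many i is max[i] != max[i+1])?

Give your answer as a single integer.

Answer: 3

Derivation:
step 1: append 73 -> window=[73] (not full yet)
step 2: append 18 -> window=[73, 18] (not full yet)
step 3: append 1 -> window=[73, 18, 1] (not full yet)
step 4: append 9 -> window=[73, 18, 1, 9] -> max=73
step 5: append 46 -> window=[18, 1, 9, 46] -> max=46
step 6: append 34 -> window=[1, 9, 46, 34] -> max=46
step 7: append 23 -> window=[9, 46, 34, 23] -> max=46
step 8: append 25 -> window=[46, 34, 23, 25] -> max=46
step 9: append 47 -> window=[34, 23, 25, 47] -> max=47
step 10: append 69 -> window=[23, 25, 47, 69] -> max=69
step 11: append 8 -> window=[25, 47, 69, 8] -> max=69
Recorded maximums: 73 46 46 46 46 47 69 69
Changes between consecutive maximums: 3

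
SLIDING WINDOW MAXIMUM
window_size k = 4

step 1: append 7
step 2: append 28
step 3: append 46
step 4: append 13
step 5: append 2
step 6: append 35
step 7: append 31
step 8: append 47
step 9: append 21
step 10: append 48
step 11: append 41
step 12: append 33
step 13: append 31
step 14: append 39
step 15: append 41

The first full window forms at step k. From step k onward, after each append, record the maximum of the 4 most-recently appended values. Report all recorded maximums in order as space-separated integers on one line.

step 1: append 7 -> window=[7] (not full yet)
step 2: append 28 -> window=[7, 28] (not full yet)
step 3: append 46 -> window=[7, 28, 46] (not full yet)
step 4: append 13 -> window=[7, 28, 46, 13] -> max=46
step 5: append 2 -> window=[28, 46, 13, 2] -> max=46
step 6: append 35 -> window=[46, 13, 2, 35] -> max=46
step 7: append 31 -> window=[13, 2, 35, 31] -> max=35
step 8: append 47 -> window=[2, 35, 31, 47] -> max=47
step 9: append 21 -> window=[35, 31, 47, 21] -> max=47
step 10: append 48 -> window=[31, 47, 21, 48] -> max=48
step 11: append 41 -> window=[47, 21, 48, 41] -> max=48
step 12: append 33 -> window=[21, 48, 41, 33] -> max=48
step 13: append 31 -> window=[48, 41, 33, 31] -> max=48
step 14: append 39 -> window=[41, 33, 31, 39] -> max=41
step 15: append 41 -> window=[33, 31, 39, 41] -> max=41

Answer: 46 46 46 35 47 47 48 48 48 48 41 41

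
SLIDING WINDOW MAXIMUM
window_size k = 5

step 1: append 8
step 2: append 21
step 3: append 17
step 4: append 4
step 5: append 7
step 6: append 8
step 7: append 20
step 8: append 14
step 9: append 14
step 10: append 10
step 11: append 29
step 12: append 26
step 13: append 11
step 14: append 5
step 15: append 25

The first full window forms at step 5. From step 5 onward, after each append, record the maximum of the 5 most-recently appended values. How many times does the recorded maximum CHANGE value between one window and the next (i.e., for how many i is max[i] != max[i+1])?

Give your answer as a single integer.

step 1: append 8 -> window=[8] (not full yet)
step 2: append 21 -> window=[8, 21] (not full yet)
step 3: append 17 -> window=[8, 21, 17] (not full yet)
step 4: append 4 -> window=[8, 21, 17, 4] (not full yet)
step 5: append 7 -> window=[8, 21, 17, 4, 7] -> max=21
step 6: append 8 -> window=[21, 17, 4, 7, 8] -> max=21
step 7: append 20 -> window=[17, 4, 7, 8, 20] -> max=20
step 8: append 14 -> window=[4, 7, 8, 20, 14] -> max=20
step 9: append 14 -> window=[7, 8, 20, 14, 14] -> max=20
step 10: append 10 -> window=[8, 20, 14, 14, 10] -> max=20
step 11: append 29 -> window=[20, 14, 14, 10, 29] -> max=29
step 12: append 26 -> window=[14, 14, 10, 29, 26] -> max=29
step 13: append 11 -> window=[14, 10, 29, 26, 11] -> max=29
step 14: append 5 -> window=[10, 29, 26, 11, 5] -> max=29
step 15: append 25 -> window=[29, 26, 11, 5, 25] -> max=29
Recorded maximums: 21 21 20 20 20 20 29 29 29 29 29
Changes between consecutive maximums: 2

Answer: 2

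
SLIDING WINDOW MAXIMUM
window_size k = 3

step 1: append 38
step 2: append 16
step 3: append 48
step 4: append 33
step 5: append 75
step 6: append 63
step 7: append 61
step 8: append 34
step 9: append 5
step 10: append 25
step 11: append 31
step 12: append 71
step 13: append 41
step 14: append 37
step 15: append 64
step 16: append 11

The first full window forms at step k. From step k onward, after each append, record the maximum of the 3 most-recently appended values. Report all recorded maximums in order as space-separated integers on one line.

step 1: append 38 -> window=[38] (not full yet)
step 2: append 16 -> window=[38, 16] (not full yet)
step 3: append 48 -> window=[38, 16, 48] -> max=48
step 4: append 33 -> window=[16, 48, 33] -> max=48
step 5: append 75 -> window=[48, 33, 75] -> max=75
step 6: append 63 -> window=[33, 75, 63] -> max=75
step 7: append 61 -> window=[75, 63, 61] -> max=75
step 8: append 34 -> window=[63, 61, 34] -> max=63
step 9: append 5 -> window=[61, 34, 5] -> max=61
step 10: append 25 -> window=[34, 5, 25] -> max=34
step 11: append 31 -> window=[5, 25, 31] -> max=31
step 12: append 71 -> window=[25, 31, 71] -> max=71
step 13: append 41 -> window=[31, 71, 41] -> max=71
step 14: append 37 -> window=[71, 41, 37] -> max=71
step 15: append 64 -> window=[41, 37, 64] -> max=64
step 16: append 11 -> window=[37, 64, 11] -> max=64

Answer: 48 48 75 75 75 63 61 34 31 71 71 71 64 64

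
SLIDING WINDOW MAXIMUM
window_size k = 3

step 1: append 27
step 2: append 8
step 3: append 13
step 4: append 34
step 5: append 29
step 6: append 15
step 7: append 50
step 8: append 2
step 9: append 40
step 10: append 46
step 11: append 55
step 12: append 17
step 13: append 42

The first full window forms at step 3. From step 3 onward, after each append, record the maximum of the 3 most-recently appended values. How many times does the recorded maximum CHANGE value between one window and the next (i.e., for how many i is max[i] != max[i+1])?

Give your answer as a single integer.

Answer: 4

Derivation:
step 1: append 27 -> window=[27] (not full yet)
step 2: append 8 -> window=[27, 8] (not full yet)
step 3: append 13 -> window=[27, 8, 13] -> max=27
step 4: append 34 -> window=[8, 13, 34] -> max=34
step 5: append 29 -> window=[13, 34, 29] -> max=34
step 6: append 15 -> window=[34, 29, 15] -> max=34
step 7: append 50 -> window=[29, 15, 50] -> max=50
step 8: append 2 -> window=[15, 50, 2] -> max=50
step 9: append 40 -> window=[50, 2, 40] -> max=50
step 10: append 46 -> window=[2, 40, 46] -> max=46
step 11: append 55 -> window=[40, 46, 55] -> max=55
step 12: append 17 -> window=[46, 55, 17] -> max=55
step 13: append 42 -> window=[55, 17, 42] -> max=55
Recorded maximums: 27 34 34 34 50 50 50 46 55 55 55
Changes between consecutive maximums: 4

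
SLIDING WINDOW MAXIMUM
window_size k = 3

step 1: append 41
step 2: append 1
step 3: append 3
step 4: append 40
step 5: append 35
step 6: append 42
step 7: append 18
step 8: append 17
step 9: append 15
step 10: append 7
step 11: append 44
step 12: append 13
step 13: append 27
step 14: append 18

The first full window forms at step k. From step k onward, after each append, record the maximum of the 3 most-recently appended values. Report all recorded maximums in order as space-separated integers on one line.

Answer: 41 40 40 42 42 42 18 17 44 44 44 27

Derivation:
step 1: append 41 -> window=[41] (not full yet)
step 2: append 1 -> window=[41, 1] (not full yet)
step 3: append 3 -> window=[41, 1, 3] -> max=41
step 4: append 40 -> window=[1, 3, 40] -> max=40
step 5: append 35 -> window=[3, 40, 35] -> max=40
step 6: append 42 -> window=[40, 35, 42] -> max=42
step 7: append 18 -> window=[35, 42, 18] -> max=42
step 8: append 17 -> window=[42, 18, 17] -> max=42
step 9: append 15 -> window=[18, 17, 15] -> max=18
step 10: append 7 -> window=[17, 15, 7] -> max=17
step 11: append 44 -> window=[15, 7, 44] -> max=44
step 12: append 13 -> window=[7, 44, 13] -> max=44
step 13: append 27 -> window=[44, 13, 27] -> max=44
step 14: append 18 -> window=[13, 27, 18] -> max=27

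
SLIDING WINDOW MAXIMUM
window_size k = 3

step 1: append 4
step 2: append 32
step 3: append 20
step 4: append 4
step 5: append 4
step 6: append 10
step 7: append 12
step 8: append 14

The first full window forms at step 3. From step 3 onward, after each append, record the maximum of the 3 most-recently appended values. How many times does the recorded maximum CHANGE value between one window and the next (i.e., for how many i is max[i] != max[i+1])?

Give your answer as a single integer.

step 1: append 4 -> window=[4] (not full yet)
step 2: append 32 -> window=[4, 32] (not full yet)
step 3: append 20 -> window=[4, 32, 20] -> max=32
step 4: append 4 -> window=[32, 20, 4] -> max=32
step 5: append 4 -> window=[20, 4, 4] -> max=20
step 6: append 10 -> window=[4, 4, 10] -> max=10
step 7: append 12 -> window=[4, 10, 12] -> max=12
step 8: append 14 -> window=[10, 12, 14] -> max=14
Recorded maximums: 32 32 20 10 12 14
Changes between consecutive maximums: 4

Answer: 4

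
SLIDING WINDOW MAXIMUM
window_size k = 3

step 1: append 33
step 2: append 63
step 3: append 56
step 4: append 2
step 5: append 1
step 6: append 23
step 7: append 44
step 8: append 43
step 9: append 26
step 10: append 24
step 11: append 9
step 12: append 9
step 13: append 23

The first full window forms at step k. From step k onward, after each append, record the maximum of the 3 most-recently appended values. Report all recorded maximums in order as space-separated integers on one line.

Answer: 63 63 56 23 44 44 44 43 26 24 23

Derivation:
step 1: append 33 -> window=[33] (not full yet)
step 2: append 63 -> window=[33, 63] (not full yet)
step 3: append 56 -> window=[33, 63, 56] -> max=63
step 4: append 2 -> window=[63, 56, 2] -> max=63
step 5: append 1 -> window=[56, 2, 1] -> max=56
step 6: append 23 -> window=[2, 1, 23] -> max=23
step 7: append 44 -> window=[1, 23, 44] -> max=44
step 8: append 43 -> window=[23, 44, 43] -> max=44
step 9: append 26 -> window=[44, 43, 26] -> max=44
step 10: append 24 -> window=[43, 26, 24] -> max=43
step 11: append 9 -> window=[26, 24, 9] -> max=26
step 12: append 9 -> window=[24, 9, 9] -> max=24
step 13: append 23 -> window=[9, 9, 23] -> max=23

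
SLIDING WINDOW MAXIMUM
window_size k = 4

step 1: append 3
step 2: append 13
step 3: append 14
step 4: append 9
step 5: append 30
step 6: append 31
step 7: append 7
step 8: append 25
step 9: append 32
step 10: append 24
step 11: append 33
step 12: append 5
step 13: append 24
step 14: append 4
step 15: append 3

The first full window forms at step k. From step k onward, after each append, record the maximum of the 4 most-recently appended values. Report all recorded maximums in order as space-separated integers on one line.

Answer: 14 30 31 31 31 32 32 33 33 33 33 24

Derivation:
step 1: append 3 -> window=[3] (not full yet)
step 2: append 13 -> window=[3, 13] (not full yet)
step 3: append 14 -> window=[3, 13, 14] (not full yet)
step 4: append 9 -> window=[3, 13, 14, 9] -> max=14
step 5: append 30 -> window=[13, 14, 9, 30] -> max=30
step 6: append 31 -> window=[14, 9, 30, 31] -> max=31
step 7: append 7 -> window=[9, 30, 31, 7] -> max=31
step 8: append 25 -> window=[30, 31, 7, 25] -> max=31
step 9: append 32 -> window=[31, 7, 25, 32] -> max=32
step 10: append 24 -> window=[7, 25, 32, 24] -> max=32
step 11: append 33 -> window=[25, 32, 24, 33] -> max=33
step 12: append 5 -> window=[32, 24, 33, 5] -> max=33
step 13: append 24 -> window=[24, 33, 5, 24] -> max=33
step 14: append 4 -> window=[33, 5, 24, 4] -> max=33
step 15: append 3 -> window=[5, 24, 4, 3] -> max=24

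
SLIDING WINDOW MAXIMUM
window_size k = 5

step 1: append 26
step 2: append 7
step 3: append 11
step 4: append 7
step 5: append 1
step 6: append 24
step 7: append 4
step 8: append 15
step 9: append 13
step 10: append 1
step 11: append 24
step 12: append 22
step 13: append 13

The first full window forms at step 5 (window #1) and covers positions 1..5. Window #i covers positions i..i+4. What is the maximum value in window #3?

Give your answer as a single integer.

step 1: append 26 -> window=[26] (not full yet)
step 2: append 7 -> window=[26, 7] (not full yet)
step 3: append 11 -> window=[26, 7, 11] (not full yet)
step 4: append 7 -> window=[26, 7, 11, 7] (not full yet)
step 5: append 1 -> window=[26, 7, 11, 7, 1] -> max=26
step 6: append 24 -> window=[7, 11, 7, 1, 24] -> max=24
step 7: append 4 -> window=[11, 7, 1, 24, 4] -> max=24
Window #3 max = 24

Answer: 24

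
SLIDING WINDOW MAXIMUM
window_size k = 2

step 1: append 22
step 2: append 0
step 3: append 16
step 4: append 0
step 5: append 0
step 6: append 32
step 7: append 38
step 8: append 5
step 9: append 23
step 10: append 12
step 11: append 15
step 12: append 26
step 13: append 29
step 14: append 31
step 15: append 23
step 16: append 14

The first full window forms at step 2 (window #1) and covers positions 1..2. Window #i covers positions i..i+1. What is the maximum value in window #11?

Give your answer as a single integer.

step 1: append 22 -> window=[22] (not full yet)
step 2: append 0 -> window=[22, 0] -> max=22
step 3: append 16 -> window=[0, 16] -> max=16
step 4: append 0 -> window=[16, 0] -> max=16
step 5: append 0 -> window=[0, 0] -> max=0
step 6: append 32 -> window=[0, 32] -> max=32
step 7: append 38 -> window=[32, 38] -> max=38
step 8: append 5 -> window=[38, 5] -> max=38
step 9: append 23 -> window=[5, 23] -> max=23
step 10: append 12 -> window=[23, 12] -> max=23
step 11: append 15 -> window=[12, 15] -> max=15
step 12: append 26 -> window=[15, 26] -> max=26
Window #11 max = 26

Answer: 26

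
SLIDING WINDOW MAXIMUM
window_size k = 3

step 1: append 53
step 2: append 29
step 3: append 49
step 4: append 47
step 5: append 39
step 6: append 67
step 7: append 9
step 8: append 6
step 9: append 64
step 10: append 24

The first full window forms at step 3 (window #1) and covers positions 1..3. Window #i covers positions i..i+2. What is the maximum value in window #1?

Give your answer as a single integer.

step 1: append 53 -> window=[53] (not full yet)
step 2: append 29 -> window=[53, 29] (not full yet)
step 3: append 49 -> window=[53, 29, 49] -> max=53
Window #1 max = 53

Answer: 53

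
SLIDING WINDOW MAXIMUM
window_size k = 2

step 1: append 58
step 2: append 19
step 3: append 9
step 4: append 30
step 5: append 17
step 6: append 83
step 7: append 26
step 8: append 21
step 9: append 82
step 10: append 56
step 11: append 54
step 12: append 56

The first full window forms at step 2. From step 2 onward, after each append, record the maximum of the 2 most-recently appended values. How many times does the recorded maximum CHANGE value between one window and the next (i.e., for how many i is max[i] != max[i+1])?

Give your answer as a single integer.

Answer: 6

Derivation:
step 1: append 58 -> window=[58] (not full yet)
step 2: append 19 -> window=[58, 19] -> max=58
step 3: append 9 -> window=[19, 9] -> max=19
step 4: append 30 -> window=[9, 30] -> max=30
step 5: append 17 -> window=[30, 17] -> max=30
step 6: append 83 -> window=[17, 83] -> max=83
step 7: append 26 -> window=[83, 26] -> max=83
step 8: append 21 -> window=[26, 21] -> max=26
step 9: append 82 -> window=[21, 82] -> max=82
step 10: append 56 -> window=[82, 56] -> max=82
step 11: append 54 -> window=[56, 54] -> max=56
step 12: append 56 -> window=[54, 56] -> max=56
Recorded maximums: 58 19 30 30 83 83 26 82 82 56 56
Changes between consecutive maximums: 6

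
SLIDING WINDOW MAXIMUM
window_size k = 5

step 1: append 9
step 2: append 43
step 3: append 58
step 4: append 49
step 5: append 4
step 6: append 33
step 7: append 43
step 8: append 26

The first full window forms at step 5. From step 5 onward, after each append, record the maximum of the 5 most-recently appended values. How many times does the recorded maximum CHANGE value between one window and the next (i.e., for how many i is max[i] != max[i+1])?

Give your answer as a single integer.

step 1: append 9 -> window=[9] (not full yet)
step 2: append 43 -> window=[9, 43] (not full yet)
step 3: append 58 -> window=[9, 43, 58] (not full yet)
step 4: append 49 -> window=[9, 43, 58, 49] (not full yet)
step 5: append 4 -> window=[9, 43, 58, 49, 4] -> max=58
step 6: append 33 -> window=[43, 58, 49, 4, 33] -> max=58
step 7: append 43 -> window=[58, 49, 4, 33, 43] -> max=58
step 8: append 26 -> window=[49, 4, 33, 43, 26] -> max=49
Recorded maximums: 58 58 58 49
Changes between consecutive maximums: 1

Answer: 1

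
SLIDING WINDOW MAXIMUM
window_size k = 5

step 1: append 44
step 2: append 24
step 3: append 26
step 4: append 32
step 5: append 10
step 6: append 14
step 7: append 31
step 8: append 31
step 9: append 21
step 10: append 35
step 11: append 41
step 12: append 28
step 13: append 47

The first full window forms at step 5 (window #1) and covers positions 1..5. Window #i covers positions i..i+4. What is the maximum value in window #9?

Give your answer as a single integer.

step 1: append 44 -> window=[44] (not full yet)
step 2: append 24 -> window=[44, 24] (not full yet)
step 3: append 26 -> window=[44, 24, 26] (not full yet)
step 4: append 32 -> window=[44, 24, 26, 32] (not full yet)
step 5: append 10 -> window=[44, 24, 26, 32, 10] -> max=44
step 6: append 14 -> window=[24, 26, 32, 10, 14] -> max=32
step 7: append 31 -> window=[26, 32, 10, 14, 31] -> max=32
step 8: append 31 -> window=[32, 10, 14, 31, 31] -> max=32
step 9: append 21 -> window=[10, 14, 31, 31, 21] -> max=31
step 10: append 35 -> window=[14, 31, 31, 21, 35] -> max=35
step 11: append 41 -> window=[31, 31, 21, 35, 41] -> max=41
step 12: append 28 -> window=[31, 21, 35, 41, 28] -> max=41
step 13: append 47 -> window=[21, 35, 41, 28, 47] -> max=47
Window #9 max = 47

Answer: 47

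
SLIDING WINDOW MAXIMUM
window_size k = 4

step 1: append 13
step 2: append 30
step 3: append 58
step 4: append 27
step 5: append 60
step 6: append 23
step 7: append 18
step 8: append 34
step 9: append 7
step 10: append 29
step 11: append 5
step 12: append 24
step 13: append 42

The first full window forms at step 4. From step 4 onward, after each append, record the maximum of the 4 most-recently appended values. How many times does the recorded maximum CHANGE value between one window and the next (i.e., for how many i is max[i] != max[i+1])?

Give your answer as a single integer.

step 1: append 13 -> window=[13] (not full yet)
step 2: append 30 -> window=[13, 30] (not full yet)
step 3: append 58 -> window=[13, 30, 58] (not full yet)
step 4: append 27 -> window=[13, 30, 58, 27] -> max=58
step 5: append 60 -> window=[30, 58, 27, 60] -> max=60
step 6: append 23 -> window=[58, 27, 60, 23] -> max=60
step 7: append 18 -> window=[27, 60, 23, 18] -> max=60
step 8: append 34 -> window=[60, 23, 18, 34] -> max=60
step 9: append 7 -> window=[23, 18, 34, 7] -> max=34
step 10: append 29 -> window=[18, 34, 7, 29] -> max=34
step 11: append 5 -> window=[34, 7, 29, 5] -> max=34
step 12: append 24 -> window=[7, 29, 5, 24] -> max=29
step 13: append 42 -> window=[29, 5, 24, 42] -> max=42
Recorded maximums: 58 60 60 60 60 34 34 34 29 42
Changes between consecutive maximums: 4

Answer: 4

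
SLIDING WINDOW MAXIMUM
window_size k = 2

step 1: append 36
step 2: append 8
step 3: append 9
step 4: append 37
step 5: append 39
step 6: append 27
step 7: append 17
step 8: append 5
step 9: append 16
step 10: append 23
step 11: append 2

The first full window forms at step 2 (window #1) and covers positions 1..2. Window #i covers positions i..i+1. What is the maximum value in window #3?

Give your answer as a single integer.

Answer: 37

Derivation:
step 1: append 36 -> window=[36] (not full yet)
step 2: append 8 -> window=[36, 8] -> max=36
step 3: append 9 -> window=[8, 9] -> max=9
step 4: append 37 -> window=[9, 37] -> max=37
Window #3 max = 37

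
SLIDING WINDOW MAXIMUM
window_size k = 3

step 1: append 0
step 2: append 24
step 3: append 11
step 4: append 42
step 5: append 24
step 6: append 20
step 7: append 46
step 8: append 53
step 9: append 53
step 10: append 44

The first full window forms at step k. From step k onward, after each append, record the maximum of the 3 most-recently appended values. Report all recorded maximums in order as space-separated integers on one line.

Answer: 24 42 42 42 46 53 53 53

Derivation:
step 1: append 0 -> window=[0] (not full yet)
step 2: append 24 -> window=[0, 24] (not full yet)
step 3: append 11 -> window=[0, 24, 11] -> max=24
step 4: append 42 -> window=[24, 11, 42] -> max=42
step 5: append 24 -> window=[11, 42, 24] -> max=42
step 6: append 20 -> window=[42, 24, 20] -> max=42
step 7: append 46 -> window=[24, 20, 46] -> max=46
step 8: append 53 -> window=[20, 46, 53] -> max=53
step 9: append 53 -> window=[46, 53, 53] -> max=53
step 10: append 44 -> window=[53, 53, 44] -> max=53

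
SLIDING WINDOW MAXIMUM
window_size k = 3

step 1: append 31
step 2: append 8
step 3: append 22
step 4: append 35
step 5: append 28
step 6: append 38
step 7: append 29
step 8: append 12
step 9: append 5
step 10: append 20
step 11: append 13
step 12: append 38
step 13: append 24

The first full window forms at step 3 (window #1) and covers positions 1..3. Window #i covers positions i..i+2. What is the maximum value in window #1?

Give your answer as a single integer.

Answer: 31

Derivation:
step 1: append 31 -> window=[31] (not full yet)
step 2: append 8 -> window=[31, 8] (not full yet)
step 3: append 22 -> window=[31, 8, 22] -> max=31
Window #1 max = 31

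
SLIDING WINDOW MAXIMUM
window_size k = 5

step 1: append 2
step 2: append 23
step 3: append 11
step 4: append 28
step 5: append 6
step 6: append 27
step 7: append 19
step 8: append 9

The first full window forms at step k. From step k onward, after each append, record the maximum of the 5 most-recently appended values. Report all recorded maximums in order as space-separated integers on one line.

Answer: 28 28 28 28

Derivation:
step 1: append 2 -> window=[2] (not full yet)
step 2: append 23 -> window=[2, 23] (not full yet)
step 3: append 11 -> window=[2, 23, 11] (not full yet)
step 4: append 28 -> window=[2, 23, 11, 28] (not full yet)
step 5: append 6 -> window=[2, 23, 11, 28, 6] -> max=28
step 6: append 27 -> window=[23, 11, 28, 6, 27] -> max=28
step 7: append 19 -> window=[11, 28, 6, 27, 19] -> max=28
step 8: append 9 -> window=[28, 6, 27, 19, 9] -> max=28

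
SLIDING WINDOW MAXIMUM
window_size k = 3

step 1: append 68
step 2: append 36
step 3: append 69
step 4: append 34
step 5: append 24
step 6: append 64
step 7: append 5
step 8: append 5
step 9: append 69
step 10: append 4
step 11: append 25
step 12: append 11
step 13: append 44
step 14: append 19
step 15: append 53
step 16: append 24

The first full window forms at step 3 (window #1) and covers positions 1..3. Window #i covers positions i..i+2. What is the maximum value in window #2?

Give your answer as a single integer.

Answer: 69

Derivation:
step 1: append 68 -> window=[68] (not full yet)
step 2: append 36 -> window=[68, 36] (not full yet)
step 3: append 69 -> window=[68, 36, 69] -> max=69
step 4: append 34 -> window=[36, 69, 34] -> max=69
Window #2 max = 69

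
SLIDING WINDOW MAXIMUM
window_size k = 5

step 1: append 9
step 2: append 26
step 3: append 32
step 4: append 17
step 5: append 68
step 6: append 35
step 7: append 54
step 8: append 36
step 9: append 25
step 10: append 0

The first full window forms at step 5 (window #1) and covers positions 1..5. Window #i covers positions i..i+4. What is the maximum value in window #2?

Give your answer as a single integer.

Answer: 68

Derivation:
step 1: append 9 -> window=[9] (not full yet)
step 2: append 26 -> window=[9, 26] (not full yet)
step 3: append 32 -> window=[9, 26, 32] (not full yet)
step 4: append 17 -> window=[9, 26, 32, 17] (not full yet)
step 5: append 68 -> window=[9, 26, 32, 17, 68] -> max=68
step 6: append 35 -> window=[26, 32, 17, 68, 35] -> max=68
Window #2 max = 68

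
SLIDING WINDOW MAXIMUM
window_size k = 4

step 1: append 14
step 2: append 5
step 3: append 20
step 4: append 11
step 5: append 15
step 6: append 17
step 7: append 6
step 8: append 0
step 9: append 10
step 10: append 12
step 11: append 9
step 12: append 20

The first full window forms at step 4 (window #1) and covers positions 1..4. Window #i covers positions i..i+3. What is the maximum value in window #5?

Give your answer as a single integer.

step 1: append 14 -> window=[14] (not full yet)
step 2: append 5 -> window=[14, 5] (not full yet)
step 3: append 20 -> window=[14, 5, 20] (not full yet)
step 4: append 11 -> window=[14, 5, 20, 11] -> max=20
step 5: append 15 -> window=[5, 20, 11, 15] -> max=20
step 6: append 17 -> window=[20, 11, 15, 17] -> max=20
step 7: append 6 -> window=[11, 15, 17, 6] -> max=17
step 8: append 0 -> window=[15, 17, 6, 0] -> max=17
Window #5 max = 17

Answer: 17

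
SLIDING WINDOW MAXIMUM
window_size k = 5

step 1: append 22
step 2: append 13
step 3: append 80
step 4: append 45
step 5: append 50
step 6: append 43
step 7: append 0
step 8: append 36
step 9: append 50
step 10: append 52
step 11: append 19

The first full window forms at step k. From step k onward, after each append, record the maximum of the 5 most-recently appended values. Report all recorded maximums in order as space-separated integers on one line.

Answer: 80 80 80 50 50 52 52

Derivation:
step 1: append 22 -> window=[22] (not full yet)
step 2: append 13 -> window=[22, 13] (not full yet)
step 3: append 80 -> window=[22, 13, 80] (not full yet)
step 4: append 45 -> window=[22, 13, 80, 45] (not full yet)
step 5: append 50 -> window=[22, 13, 80, 45, 50] -> max=80
step 6: append 43 -> window=[13, 80, 45, 50, 43] -> max=80
step 7: append 0 -> window=[80, 45, 50, 43, 0] -> max=80
step 8: append 36 -> window=[45, 50, 43, 0, 36] -> max=50
step 9: append 50 -> window=[50, 43, 0, 36, 50] -> max=50
step 10: append 52 -> window=[43, 0, 36, 50, 52] -> max=52
step 11: append 19 -> window=[0, 36, 50, 52, 19] -> max=52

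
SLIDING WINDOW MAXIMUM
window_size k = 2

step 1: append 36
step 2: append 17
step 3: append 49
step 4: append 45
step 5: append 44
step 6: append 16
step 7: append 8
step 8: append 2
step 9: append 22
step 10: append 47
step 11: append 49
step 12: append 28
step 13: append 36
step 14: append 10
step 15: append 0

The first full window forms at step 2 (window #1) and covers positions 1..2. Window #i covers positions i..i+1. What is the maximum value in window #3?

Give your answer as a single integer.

Answer: 49

Derivation:
step 1: append 36 -> window=[36] (not full yet)
step 2: append 17 -> window=[36, 17] -> max=36
step 3: append 49 -> window=[17, 49] -> max=49
step 4: append 45 -> window=[49, 45] -> max=49
Window #3 max = 49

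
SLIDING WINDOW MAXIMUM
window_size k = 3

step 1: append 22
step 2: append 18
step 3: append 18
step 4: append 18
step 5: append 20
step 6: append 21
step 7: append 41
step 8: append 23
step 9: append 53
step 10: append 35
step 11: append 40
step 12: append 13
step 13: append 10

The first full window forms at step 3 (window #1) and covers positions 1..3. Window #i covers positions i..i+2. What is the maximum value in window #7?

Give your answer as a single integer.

step 1: append 22 -> window=[22] (not full yet)
step 2: append 18 -> window=[22, 18] (not full yet)
step 3: append 18 -> window=[22, 18, 18] -> max=22
step 4: append 18 -> window=[18, 18, 18] -> max=18
step 5: append 20 -> window=[18, 18, 20] -> max=20
step 6: append 21 -> window=[18, 20, 21] -> max=21
step 7: append 41 -> window=[20, 21, 41] -> max=41
step 8: append 23 -> window=[21, 41, 23] -> max=41
step 9: append 53 -> window=[41, 23, 53] -> max=53
Window #7 max = 53

Answer: 53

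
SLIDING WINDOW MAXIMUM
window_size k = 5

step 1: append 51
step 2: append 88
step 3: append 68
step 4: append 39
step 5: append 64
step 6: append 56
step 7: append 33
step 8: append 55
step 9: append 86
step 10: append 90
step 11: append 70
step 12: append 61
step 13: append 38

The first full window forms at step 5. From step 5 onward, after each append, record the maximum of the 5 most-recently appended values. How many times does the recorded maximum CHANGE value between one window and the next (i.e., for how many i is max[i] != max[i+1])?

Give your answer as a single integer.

step 1: append 51 -> window=[51] (not full yet)
step 2: append 88 -> window=[51, 88] (not full yet)
step 3: append 68 -> window=[51, 88, 68] (not full yet)
step 4: append 39 -> window=[51, 88, 68, 39] (not full yet)
step 5: append 64 -> window=[51, 88, 68, 39, 64] -> max=88
step 6: append 56 -> window=[88, 68, 39, 64, 56] -> max=88
step 7: append 33 -> window=[68, 39, 64, 56, 33] -> max=68
step 8: append 55 -> window=[39, 64, 56, 33, 55] -> max=64
step 9: append 86 -> window=[64, 56, 33, 55, 86] -> max=86
step 10: append 90 -> window=[56, 33, 55, 86, 90] -> max=90
step 11: append 70 -> window=[33, 55, 86, 90, 70] -> max=90
step 12: append 61 -> window=[55, 86, 90, 70, 61] -> max=90
step 13: append 38 -> window=[86, 90, 70, 61, 38] -> max=90
Recorded maximums: 88 88 68 64 86 90 90 90 90
Changes between consecutive maximums: 4

Answer: 4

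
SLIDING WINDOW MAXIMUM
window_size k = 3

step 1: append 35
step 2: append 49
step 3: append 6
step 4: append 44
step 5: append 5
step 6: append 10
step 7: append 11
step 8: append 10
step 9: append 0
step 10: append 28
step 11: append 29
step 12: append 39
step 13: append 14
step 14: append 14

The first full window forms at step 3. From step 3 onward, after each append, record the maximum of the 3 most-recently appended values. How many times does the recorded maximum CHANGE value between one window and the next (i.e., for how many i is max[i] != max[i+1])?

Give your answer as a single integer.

Answer: 5

Derivation:
step 1: append 35 -> window=[35] (not full yet)
step 2: append 49 -> window=[35, 49] (not full yet)
step 3: append 6 -> window=[35, 49, 6] -> max=49
step 4: append 44 -> window=[49, 6, 44] -> max=49
step 5: append 5 -> window=[6, 44, 5] -> max=44
step 6: append 10 -> window=[44, 5, 10] -> max=44
step 7: append 11 -> window=[5, 10, 11] -> max=11
step 8: append 10 -> window=[10, 11, 10] -> max=11
step 9: append 0 -> window=[11, 10, 0] -> max=11
step 10: append 28 -> window=[10, 0, 28] -> max=28
step 11: append 29 -> window=[0, 28, 29] -> max=29
step 12: append 39 -> window=[28, 29, 39] -> max=39
step 13: append 14 -> window=[29, 39, 14] -> max=39
step 14: append 14 -> window=[39, 14, 14] -> max=39
Recorded maximums: 49 49 44 44 11 11 11 28 29 39 39 39
Changes between consecutive maximums: 5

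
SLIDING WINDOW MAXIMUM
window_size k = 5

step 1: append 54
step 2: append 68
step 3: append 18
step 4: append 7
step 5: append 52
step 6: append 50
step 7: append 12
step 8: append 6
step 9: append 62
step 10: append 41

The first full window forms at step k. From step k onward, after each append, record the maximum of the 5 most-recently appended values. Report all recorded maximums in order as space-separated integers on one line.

step 1: append 54 -> window=[54] (not full yet)
step 2: append 68 -> window=[54, 68] (not full yet)
step 3: append 18 -> window=[54, 68, 18] (not full yet)
step 4: append 7 -> window=[54, 68, 18, 7] (not full yet)
step 5: append 52 -> window=[54, 68, 18, 7, 52] -> max=68
step 6: append 50 -> window=[68, 18, 7, 52, 50] -> max=68
step 7: append 12 -> window=[18, 7, 52, 50, 12] -> max=52
step 8: append 6 -> window=[7, 52, 50, 12, 6] -> max=52
step 9: append 62 -> window=[52, 50, 12, 6, 62] -> max=62
step 10: append 41 -> window=[50, 12, 6, 62, 41] -> max=62

Answer: 68 68 52 52 62 62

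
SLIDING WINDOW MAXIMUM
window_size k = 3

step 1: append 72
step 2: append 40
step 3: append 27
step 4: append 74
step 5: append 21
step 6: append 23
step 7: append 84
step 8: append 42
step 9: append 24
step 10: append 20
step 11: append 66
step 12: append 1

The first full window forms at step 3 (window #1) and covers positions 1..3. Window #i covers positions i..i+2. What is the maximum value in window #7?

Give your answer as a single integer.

step 1: append 72 -> window=[72] (not full yet)
step 2: append 40 -> window=[72, 40] (not full yet)
step 3: append 27 -> window=[72, 40, 27] -> max=72
step 4: append 74 -> window=[40, 27, 74] -> max=74
step 5: append 21 -> window=[27, 74, 21] -> max=74
step 6: append 23 -> window=[74, 21, 23] -> max=74
step 7: append 84 -> window=[21, 23, 84] -> max=84
step 8: append 42 -> window=[23, 84, 42] -> max=84
step 9: append 24 -> window=[84, 42, 24] -> max=84
Window #7 max = 84

Answer: 84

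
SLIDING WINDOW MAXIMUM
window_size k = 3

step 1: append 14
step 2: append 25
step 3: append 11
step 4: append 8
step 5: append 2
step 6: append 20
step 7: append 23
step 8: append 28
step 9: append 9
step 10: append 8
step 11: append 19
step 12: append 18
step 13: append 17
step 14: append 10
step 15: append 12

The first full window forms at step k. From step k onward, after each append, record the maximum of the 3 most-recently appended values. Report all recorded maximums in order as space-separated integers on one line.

step 1: append 14 -> window=[14] (not full yet)
step 2: append 25 -> window=[14, 25] (not full yet)
step 3: append 11 -> window=[14, 25, 11] -> max=25
step 4: append 8 -> window=[25, 11, 8] -> max=25
step 5: append 2 -> window=[11, 8, 2] -> max=11
step 6: append 20 -> window=[8, 2, 20] -> max=20
step 7: append 23 -> window=[2, 20, 23] -> max=23
step 8: append 28 -> window=[20, 23, 28] -> max=28
step 9: append 9 -> window=[23, 28, 9] -> max=28
step 10: append 8 -> window=[28, 9, 8] -> max=28
step 11: append 19 -> window=[9, 8, 19] -> max=19
step 12: append 18 -> window=[8, 19, 18] -> max=19
step 13: append 17 -> window=[19, 18, 17] -> max=19
step 14: append 10 -> window=[18, 17, 10] -> max=18
step 15: append 12 -> window=[17, 10, 12] -> max=17

Answer: 25 25 11 20 23 28 28 28 19 19 19 18 17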